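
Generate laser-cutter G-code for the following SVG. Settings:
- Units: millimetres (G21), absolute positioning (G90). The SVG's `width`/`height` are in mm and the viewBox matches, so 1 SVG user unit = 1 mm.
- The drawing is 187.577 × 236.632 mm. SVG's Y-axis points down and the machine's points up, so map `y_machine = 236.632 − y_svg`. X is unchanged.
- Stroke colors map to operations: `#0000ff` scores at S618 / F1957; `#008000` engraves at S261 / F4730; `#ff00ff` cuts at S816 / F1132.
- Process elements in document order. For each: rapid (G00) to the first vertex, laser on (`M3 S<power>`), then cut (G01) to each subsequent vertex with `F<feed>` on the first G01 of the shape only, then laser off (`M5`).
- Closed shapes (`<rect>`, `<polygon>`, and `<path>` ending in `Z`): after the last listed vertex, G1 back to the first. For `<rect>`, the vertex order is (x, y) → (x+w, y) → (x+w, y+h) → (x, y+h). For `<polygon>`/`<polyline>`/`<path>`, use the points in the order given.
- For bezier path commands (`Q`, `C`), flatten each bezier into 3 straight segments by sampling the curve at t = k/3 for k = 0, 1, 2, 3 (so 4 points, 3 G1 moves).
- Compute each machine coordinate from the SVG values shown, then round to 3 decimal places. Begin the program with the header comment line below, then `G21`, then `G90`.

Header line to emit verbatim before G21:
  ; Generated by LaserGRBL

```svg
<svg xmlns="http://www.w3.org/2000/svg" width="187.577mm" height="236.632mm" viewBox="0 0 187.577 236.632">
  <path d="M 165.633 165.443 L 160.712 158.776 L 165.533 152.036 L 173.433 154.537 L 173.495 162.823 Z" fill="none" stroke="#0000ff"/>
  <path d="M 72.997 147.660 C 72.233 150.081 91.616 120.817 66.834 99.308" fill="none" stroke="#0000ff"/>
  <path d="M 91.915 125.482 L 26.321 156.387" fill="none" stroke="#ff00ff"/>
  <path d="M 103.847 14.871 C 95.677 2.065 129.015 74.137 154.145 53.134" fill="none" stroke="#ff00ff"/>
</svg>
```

1 u = 1 mm; y_m = 236.632 − y.

[1] `<path>` regular polygon, #0000ff→score S618 F1957: (165.633,71.189) → (160.712,77.856) → (165.533,84.596) → (173.433,82.095) → (173.495,73.809) → (165.633,71.189) (closed)

[2] `<path>` cubic bezier, #0000ff→score S618 F1957: (72.997,88.972) → (76.567,95.652) → (79.276,114.691) → (66.834,137.324)

[3] `<path>` line segment, #ff00ff→cut S816 F1132: (91.915,111.150) → (26.321,80.245)

[4] `<path>` cubic bezier, #ff00ff→cut S816 F1132: (103.847,221.761) → (107.672,212.865) → (128.120,186.929) → (154.145,183.498)

; Generated by LaserGRBL
G21
G90
G00 X165.633 Y71.189
M3 S618
G01 X160.712 Y77.856 F1957
G01 X165.533 Y84.596
G01 X173.433 Y82.095
G01 X173.495 Y73.809
G01 X165.633 Y71.189
M5
G00 X72.997 Y88.972
M3 S618
G01 X76.567 Y95.652 F1957
G01 X79.276 Y114.691
G01 X66.834 Y137.324
M5
G00 X91.915 Y111.150
M3 S816
G01 X26.321 Y80.245 F1132
M5
G00 X103.847 Y221.761
M3 S816
G01 X107.672 Y212.865 F1132
G01 X128.120 Y186.929
G01 X154.145 Y183.498
M5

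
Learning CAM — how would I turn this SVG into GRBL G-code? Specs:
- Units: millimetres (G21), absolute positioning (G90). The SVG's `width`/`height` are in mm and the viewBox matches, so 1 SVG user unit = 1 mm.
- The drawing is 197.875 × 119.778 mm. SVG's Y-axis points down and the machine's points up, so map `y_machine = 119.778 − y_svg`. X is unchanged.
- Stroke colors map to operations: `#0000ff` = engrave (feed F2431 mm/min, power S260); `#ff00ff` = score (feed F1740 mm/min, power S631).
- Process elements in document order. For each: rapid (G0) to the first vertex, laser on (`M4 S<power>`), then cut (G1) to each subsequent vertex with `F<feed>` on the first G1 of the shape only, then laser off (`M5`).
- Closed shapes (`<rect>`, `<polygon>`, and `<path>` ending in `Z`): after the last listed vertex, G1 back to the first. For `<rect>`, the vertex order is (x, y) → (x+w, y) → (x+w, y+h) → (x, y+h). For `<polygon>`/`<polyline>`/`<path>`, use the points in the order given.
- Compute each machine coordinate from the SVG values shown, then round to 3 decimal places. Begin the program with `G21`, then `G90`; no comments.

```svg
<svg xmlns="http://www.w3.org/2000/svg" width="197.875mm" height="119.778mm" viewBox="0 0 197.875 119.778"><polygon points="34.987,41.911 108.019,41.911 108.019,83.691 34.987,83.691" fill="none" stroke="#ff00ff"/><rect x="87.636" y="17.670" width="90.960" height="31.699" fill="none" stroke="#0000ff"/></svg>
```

1 u = 1 mm; y_m = 119.778 − y.

[1] `<polygon>` rectangle, #ff00ff→score S631 F1740: (34.987,77.867) → (108.019,77.867) → (108.019,36.087) → (34.987,36.087) → (34.987,77.867) (closed)

[2] `<rect>` rectangle, #0000ff→engrave S260 F2431: (87.636,102.108) → (178.596,102.108) → (178.596,70.409) → (87.636,70.409) → (87.636,102.108) (closed)

G21
G90
G0 X34.987 Y77.867
M4 S631
G1 X108.019 Y77.867 F1740
G1 X108.019 Y36.087
G1 X34.987 Y36.087
G1 X34.987 Y77.867
M5
G0 X87.636 Y102.108
M4 S260
G1 X178.596 Y102.108 F2431
G1 X178.596 Y70.409
G1 X87.636 Y70.409
G1 X87.636 Y102.108
M5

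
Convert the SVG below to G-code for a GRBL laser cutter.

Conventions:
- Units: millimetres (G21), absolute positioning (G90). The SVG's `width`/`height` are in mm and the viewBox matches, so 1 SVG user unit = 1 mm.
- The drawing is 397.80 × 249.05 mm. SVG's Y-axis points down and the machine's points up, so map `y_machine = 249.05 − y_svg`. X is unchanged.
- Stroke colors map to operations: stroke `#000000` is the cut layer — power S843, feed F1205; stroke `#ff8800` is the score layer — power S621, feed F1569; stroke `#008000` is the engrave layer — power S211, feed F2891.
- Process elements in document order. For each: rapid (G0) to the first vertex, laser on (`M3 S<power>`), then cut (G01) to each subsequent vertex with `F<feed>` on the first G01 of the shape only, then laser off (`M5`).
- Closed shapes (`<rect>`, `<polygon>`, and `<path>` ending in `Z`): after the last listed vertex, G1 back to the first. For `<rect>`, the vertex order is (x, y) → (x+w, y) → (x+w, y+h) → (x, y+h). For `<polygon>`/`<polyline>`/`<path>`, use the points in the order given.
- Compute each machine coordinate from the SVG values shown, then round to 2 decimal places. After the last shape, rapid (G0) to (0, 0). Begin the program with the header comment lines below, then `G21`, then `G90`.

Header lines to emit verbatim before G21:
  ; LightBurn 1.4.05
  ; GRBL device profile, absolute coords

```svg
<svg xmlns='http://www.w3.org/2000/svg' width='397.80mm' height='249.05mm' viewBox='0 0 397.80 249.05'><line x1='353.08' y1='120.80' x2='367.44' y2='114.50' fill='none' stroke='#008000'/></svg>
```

Since the viewBox matches the mm dimensions, user units are millimetres directly. The only transform is the Y-flip y_m = 249.05 − y_svg.

Shape 1 is a line segment drawn with `<line>`. Its stroke #008000 means engrave at S211, F2891. After flipping Y the toolpath is (353.08,128.25) → (367.44,134.55).

; LightBurn 1.4.05
; GRBL device profile, absolute coords
G21
G90
G0 X353.08 Y128.25
M3 S211
G01 X367.44 Y134.55 F2891
M5
G0 X0.00 Y0.00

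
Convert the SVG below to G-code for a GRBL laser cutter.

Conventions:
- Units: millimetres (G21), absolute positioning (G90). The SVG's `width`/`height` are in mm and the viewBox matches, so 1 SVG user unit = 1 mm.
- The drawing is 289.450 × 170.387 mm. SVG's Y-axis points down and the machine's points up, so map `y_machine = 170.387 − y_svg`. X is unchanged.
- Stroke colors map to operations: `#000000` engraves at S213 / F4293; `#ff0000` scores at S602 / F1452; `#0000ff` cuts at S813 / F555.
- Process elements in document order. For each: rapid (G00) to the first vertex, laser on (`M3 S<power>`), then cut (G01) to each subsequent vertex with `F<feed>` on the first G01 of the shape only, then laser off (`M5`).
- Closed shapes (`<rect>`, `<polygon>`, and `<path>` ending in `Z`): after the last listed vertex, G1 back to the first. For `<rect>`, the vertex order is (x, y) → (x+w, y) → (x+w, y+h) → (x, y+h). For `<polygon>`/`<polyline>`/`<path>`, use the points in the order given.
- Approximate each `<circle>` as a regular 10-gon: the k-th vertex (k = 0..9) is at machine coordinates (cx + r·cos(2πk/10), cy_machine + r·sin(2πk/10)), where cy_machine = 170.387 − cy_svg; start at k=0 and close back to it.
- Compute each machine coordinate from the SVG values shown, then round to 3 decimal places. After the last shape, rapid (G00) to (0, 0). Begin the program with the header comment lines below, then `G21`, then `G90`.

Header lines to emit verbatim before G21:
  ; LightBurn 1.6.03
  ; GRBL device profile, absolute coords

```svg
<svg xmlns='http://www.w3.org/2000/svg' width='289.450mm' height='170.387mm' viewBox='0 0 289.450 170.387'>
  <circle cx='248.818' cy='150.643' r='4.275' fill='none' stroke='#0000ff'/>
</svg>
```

; LightBurn 1.6.03
; GRBL device profile, absolute coords
G21
G90
G00 X253.093 Y19.744
M3 S813
G01 X252.277 Y22.257 F555
G01 X250.139 Y23.810
G01 X247.497 Y23.810
G01 X245.359 Y22.257
G01 X244.543 Y19.744
G01 X245.359 Y17.231
G01 X247.497 Y15.678
G01 X250.139 Y15.678
G01 X252.277 Y17.231
G01 X253.093 Y19.744
M5
G00 X0.000 Y0.000

viewBox `0 0 289.450 170.387` with mm width/height → 1 unit = 1 mm. Flip: y_m = 170.387 − y_svg.

**Shape 1** — `<circle>` circle, stroke `#0000ff` → cut (S813, F555). Machine vertices: (253.093,19.744) → (252.277,22.257) → (250.139,23.810) → (247.497,23.810) → (245.359,22.257) → (244.543,19.744) → (245.359,17.231) → (247.497,15.678) → (250.139,15.678) → (252.277,17.231) → (253.093,19.744). Closed: final G1 returns to the first vertex.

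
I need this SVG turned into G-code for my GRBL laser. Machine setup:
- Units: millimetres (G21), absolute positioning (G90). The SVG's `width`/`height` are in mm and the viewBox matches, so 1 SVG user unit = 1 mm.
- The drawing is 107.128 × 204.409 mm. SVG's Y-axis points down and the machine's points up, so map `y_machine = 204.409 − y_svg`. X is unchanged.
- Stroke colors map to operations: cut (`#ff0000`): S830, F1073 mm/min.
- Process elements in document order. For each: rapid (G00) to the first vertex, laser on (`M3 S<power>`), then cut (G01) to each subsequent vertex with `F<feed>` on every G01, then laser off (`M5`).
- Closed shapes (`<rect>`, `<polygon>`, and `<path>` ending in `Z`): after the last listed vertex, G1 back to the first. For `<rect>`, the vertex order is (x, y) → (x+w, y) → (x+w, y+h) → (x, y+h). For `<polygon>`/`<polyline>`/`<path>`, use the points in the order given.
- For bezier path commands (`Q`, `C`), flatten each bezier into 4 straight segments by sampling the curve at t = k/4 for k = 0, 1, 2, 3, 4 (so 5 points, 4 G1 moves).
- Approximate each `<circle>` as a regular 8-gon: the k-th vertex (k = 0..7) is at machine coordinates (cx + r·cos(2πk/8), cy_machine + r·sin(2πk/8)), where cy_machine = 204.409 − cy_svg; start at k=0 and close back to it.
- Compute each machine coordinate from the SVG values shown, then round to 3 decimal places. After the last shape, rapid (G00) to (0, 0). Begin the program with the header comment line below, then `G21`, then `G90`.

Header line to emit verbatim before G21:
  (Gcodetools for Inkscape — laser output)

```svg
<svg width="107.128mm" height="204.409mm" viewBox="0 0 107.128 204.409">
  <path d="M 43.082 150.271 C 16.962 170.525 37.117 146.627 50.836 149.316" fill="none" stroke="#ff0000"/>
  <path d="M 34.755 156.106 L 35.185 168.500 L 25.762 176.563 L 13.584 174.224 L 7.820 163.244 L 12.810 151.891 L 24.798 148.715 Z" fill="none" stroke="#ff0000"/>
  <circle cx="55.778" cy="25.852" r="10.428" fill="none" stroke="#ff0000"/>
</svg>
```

viewBox `0 0 107.128 204.409` with mm width/height → 1 unit = 1 mm. Flip: y_m = 204.409 − y_svg.

**Shape 1** — `<path>` cubic bezier, stroke `#ff0000` → cut (S830, F1073). Control points (SVG): P0=(43.082,150.271), P1=(16.962,170.525), P2=(37.117,146.627), P3=(50.836,149.316); sampled at t=k/4. Machine vertices: (43.082,54.138) → (31.345,46.121) → (32.019,48.029) → (40.164,53.230) → (50.836,55.093). Open path.

**Shape 2** — `<path>` regular polygon, stroke `#ff0000` → cut (S830, F1073). Machine vertices: (34.755,48.303) → (35.185,35.909) → (25.762,27.846) → (13.584,30.185) → (7.820,41.165) → (12.810,52.518) → (24.798,55.694) → (34.755,48.303). Closed: final G1 returns to the first vertex.

**Shape 3** — `<circle>` circle, stroke `#ff0000` → cut (S830, F1073). Machine vertices: (66.206,178.557) → (63.152,185.931) → (55.778,188.985) → (48.404,185.931) → (45.350,178.557) → (48.404,171.183) → (55.778,168.129) → (63.152,171.183) → (66.206,178.557). Closed: final G1 returns to the first vertex.

(Gcodetools for Inkscape — laser output)
G21
G90
G00 X43.082 Y54.138
M3 S830
G01 X31.345 Y46.121 F1073
G01 X32.019 Y48.029 F1073
G01 X40.164 Y53.230 F1073
G01 X50.836 Y55.093 F1073
M5
G00 X34.755 Y48.303
M3 S830
G01 X35.185 Y35.909 F1073
G01 X25.762 Y27.846 F1073
G01 X13.584 Y30.185 F1073
G01 X7.820 Y41.165 F1073
G01 X12.810 Y52.518 F1073
G01 X24.798 Y55.694 F1073
G01 X34.755 Y48.303 F1073
M5
G00 X66.206 Y178.557
M3 S830
G01 X63.152 Y185.931 F1073
G01 X55.778 Y188.985 F1073
G01 X48.404 Y185.931 F1073
G01 X45.350 Y178.557 F1073
G01 X48.404 Y171.183 F1073
G01 X55.778 Y168.129 F1073
G01 X63.152 Y171.183 F1073
G01 X66.206 Y178.557 F1073
M5
G00 X0.000 Y0.000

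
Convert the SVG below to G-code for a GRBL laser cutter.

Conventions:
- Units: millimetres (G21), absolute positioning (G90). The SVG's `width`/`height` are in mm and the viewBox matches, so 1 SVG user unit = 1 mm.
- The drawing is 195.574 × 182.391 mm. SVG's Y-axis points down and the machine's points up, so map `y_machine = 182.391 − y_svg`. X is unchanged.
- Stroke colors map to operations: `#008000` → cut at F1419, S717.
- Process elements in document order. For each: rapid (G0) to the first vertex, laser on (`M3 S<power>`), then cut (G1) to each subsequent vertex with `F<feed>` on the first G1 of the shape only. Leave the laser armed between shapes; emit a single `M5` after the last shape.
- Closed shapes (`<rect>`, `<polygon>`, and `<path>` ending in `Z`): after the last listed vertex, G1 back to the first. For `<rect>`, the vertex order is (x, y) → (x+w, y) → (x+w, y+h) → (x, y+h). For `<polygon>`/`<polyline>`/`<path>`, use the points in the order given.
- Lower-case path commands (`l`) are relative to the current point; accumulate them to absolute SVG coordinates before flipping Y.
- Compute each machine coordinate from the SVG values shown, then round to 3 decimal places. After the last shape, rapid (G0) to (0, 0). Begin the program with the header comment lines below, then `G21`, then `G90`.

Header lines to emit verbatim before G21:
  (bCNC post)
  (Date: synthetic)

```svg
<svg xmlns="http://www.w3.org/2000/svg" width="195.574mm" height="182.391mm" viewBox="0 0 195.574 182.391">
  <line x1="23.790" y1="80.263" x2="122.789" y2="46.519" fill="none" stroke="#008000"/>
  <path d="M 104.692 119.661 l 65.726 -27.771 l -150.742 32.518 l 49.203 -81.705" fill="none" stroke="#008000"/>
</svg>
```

(bCNC post)
(Date: synthetic)
G21
G90
G0 X23.790 Y102.128
M3 S717
G1 X122.789 Y135.872 F1419
G0 X104.692 Y62.730
M3 S717
G1 X170.418 Y90.501 F1419
G1 X19.676 Y57.983
G1 X68.879 Y139.688
M5
G0 X0.000 Y0.000

1 u = 1 mm; y_m = 182.391 − y.

[1] `<line>` line segment, #008000→cut S717 F1419: (23.790,102.128) → (122.789,135.872)

[2] `<path>` open polyline, #008000→cut S717 F1419: (104.692,62.730) → (170.418,90.501) → (19.676,57.983) → (68.879,139.688)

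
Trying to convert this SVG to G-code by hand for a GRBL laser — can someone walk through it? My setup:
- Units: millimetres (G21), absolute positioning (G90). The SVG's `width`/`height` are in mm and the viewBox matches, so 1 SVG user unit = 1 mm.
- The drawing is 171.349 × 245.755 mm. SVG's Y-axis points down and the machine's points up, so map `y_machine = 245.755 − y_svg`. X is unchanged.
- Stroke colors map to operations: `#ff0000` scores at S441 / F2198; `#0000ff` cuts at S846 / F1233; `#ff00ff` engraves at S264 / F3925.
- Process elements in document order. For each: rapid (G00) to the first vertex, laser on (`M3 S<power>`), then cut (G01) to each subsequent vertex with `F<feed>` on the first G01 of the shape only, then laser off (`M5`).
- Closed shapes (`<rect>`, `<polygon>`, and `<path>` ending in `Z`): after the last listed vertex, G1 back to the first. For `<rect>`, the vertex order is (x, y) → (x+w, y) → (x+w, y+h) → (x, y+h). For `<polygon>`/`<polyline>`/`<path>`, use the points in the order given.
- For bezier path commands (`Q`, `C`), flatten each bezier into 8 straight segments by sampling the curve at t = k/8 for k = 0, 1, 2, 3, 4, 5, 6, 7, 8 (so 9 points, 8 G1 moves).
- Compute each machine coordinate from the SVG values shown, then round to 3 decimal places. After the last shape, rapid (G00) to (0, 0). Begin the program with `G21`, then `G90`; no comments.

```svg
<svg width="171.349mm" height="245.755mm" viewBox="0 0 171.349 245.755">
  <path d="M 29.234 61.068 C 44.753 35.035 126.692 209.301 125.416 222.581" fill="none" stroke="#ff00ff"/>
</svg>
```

G21
G90
G00 X29.234 Y184.687
M3 S264
G01 X37.875 Y185.766 F3925
G01 X50.989 Y172.301
G01 X66.823 Y148.525
G01 X83.623 Y118.673
G01 X99.636 Y86.978
G01 X113.108 Y57.674
G01 X122.286 Y34.995
G01 X125.416 Y23.174
M5
G00 X0.000 Y0.000

Since the viewBox matches the mm dimensions, user units are millimetres directly. The only transform is the Y-flip y_m = 245.755 − y_svg.

Shape 1 is a cubic bezier drawn with `<path>`. Its stroke #ff00ff means engrave at S264, F3925. After flipping Y the toolpath is (29.234,184.687) → (37.875,185.766) → (50.989,172.301) → (66.823,148.525) → (83.623,118.673) → (99.636,86.978) → (113.108,57.674) → (122.286,34.995) → (125.416,23.174).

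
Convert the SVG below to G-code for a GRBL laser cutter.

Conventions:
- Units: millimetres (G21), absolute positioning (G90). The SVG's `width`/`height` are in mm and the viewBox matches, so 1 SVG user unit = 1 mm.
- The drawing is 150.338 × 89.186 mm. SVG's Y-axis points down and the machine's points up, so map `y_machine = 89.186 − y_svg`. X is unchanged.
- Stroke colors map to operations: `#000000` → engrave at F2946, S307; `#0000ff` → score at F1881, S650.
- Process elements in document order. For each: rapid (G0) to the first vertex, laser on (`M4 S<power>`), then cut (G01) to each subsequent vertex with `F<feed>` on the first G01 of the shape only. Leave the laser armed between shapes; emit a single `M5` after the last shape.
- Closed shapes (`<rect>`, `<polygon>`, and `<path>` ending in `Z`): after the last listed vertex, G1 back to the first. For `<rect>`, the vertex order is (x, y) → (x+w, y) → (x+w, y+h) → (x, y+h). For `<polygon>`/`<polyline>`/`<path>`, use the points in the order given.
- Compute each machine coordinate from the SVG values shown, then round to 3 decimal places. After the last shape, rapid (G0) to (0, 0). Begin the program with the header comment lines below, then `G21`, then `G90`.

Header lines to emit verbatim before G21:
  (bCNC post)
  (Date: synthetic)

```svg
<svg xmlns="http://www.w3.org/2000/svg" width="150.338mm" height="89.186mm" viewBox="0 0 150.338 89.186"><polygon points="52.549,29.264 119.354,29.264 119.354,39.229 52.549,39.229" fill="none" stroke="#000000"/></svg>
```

(bCNC post)
(Date: synthetic)
G21
G90
G0 X52.549 Y59.922
M4 S307
G01 X119.354 Y59.922 F2946
G01 X119.354 Y49.957
G01 X52.549 Y49.957
G01 X52.549 Y59.922
M5
G0 X0.000 Y0.000

1 u = 1 mm; y_m = 89.186 − y.

[1] `<polygon>` rectangle, #000000→engrave S307 F2946: (52.549,59.922) → (119.354,59.922) → (119.354,49.957) → (52.549,49.957) → (52.549,59.922) (closed)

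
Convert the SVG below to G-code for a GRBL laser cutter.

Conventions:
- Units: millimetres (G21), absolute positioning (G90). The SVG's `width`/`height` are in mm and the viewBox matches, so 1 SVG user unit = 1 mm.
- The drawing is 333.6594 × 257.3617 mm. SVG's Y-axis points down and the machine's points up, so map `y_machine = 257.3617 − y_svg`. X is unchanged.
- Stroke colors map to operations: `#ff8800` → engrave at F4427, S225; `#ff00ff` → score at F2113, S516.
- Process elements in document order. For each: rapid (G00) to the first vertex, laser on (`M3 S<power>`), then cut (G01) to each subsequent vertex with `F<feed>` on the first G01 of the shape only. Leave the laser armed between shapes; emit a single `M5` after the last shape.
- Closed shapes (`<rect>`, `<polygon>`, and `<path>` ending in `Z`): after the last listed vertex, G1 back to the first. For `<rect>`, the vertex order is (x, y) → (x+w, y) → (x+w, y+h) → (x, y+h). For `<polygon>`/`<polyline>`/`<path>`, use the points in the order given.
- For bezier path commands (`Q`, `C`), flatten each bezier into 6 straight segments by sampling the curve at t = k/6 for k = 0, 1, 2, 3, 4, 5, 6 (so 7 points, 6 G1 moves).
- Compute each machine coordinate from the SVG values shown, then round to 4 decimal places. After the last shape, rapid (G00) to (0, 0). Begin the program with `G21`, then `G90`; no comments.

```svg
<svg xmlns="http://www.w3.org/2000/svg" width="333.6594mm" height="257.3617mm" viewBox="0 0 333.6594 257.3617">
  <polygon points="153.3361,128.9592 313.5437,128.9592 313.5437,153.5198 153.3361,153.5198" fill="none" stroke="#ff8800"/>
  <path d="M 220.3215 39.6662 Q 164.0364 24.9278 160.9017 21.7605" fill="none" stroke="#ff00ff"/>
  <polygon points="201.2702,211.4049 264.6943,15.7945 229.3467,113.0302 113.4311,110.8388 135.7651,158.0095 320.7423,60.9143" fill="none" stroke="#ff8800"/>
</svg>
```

Since the viewBox matches the mm dimensions, user units are millimetres directly. The only transform is the Y-flip y_m = 257.3617 − y_svg.

Shape 1 is a rectangle drawn with `<polygon>`. Its stroke #ff8800 means engrave at S225, F4427. After flipping Y the toolpath is (153.3361,128.4025) → (313.5437,128.4025) → (313.5437,103.8419) → (153.3361,103.8419) → (153.3361,128.4025), returning to the start.

Shape 2 is a quadratic bezier drawn with `<path>`. Its stroke #ff00ff means score at S516, F2113. After flipping Y the toolpath is (220.3215,217.6955) → (203.0362,222.2869) → (188.7037,226.2354) → (177.3240,229.5411) → (168.8971,232.2040) → (163.4230,234.2240) → (160.9017,235.6012).

Shape 3 is a closed polygon drawn with `<polygon>`. Its stroke #ff8800 means engrave at S225, F4427. After flipping Y the toolpath is (201.2702,45.9568) → (264.6943,241.5672) → (229.3467,144.3315) → (113.4311,146.5229) → (135.7651,99.3522) → (320.7423,196.4474) → (201.2702,45.9568), returning to the start.

G21
G90
G00 X153.3361 Y128.4025
M3 S225
G01 X313.5437 Y128.4025 F4427
G01 X313.5437 Y103.8419
G01 X153.3361 Y103.8419
G01 X153.3361 Y128.4025
G00 X220.3215 Y217.6955
M3 S516
G01 X203.0362 Y222.2869 F2113
G01 X188.7037 Y226.2354
G01 X177.3240 Y229.5411
G01 X168.8971 Y232.2040
G01 X163.4230 Y234.2240
G01 X160.9017 Y235.6012
G00 X201.2702 Y45.9568
M3 S225
G01 X264.6943 Y241.5672 F4427
G01 X229.3467 Y144.3315
G01 X113.4311 Y146.5229
G01 X135.7651 Y99.3522
G01 X320.7423 Y196.4474
G01 X201.2702 Y45.9568
M5
G00 X0.0000 Y0.0000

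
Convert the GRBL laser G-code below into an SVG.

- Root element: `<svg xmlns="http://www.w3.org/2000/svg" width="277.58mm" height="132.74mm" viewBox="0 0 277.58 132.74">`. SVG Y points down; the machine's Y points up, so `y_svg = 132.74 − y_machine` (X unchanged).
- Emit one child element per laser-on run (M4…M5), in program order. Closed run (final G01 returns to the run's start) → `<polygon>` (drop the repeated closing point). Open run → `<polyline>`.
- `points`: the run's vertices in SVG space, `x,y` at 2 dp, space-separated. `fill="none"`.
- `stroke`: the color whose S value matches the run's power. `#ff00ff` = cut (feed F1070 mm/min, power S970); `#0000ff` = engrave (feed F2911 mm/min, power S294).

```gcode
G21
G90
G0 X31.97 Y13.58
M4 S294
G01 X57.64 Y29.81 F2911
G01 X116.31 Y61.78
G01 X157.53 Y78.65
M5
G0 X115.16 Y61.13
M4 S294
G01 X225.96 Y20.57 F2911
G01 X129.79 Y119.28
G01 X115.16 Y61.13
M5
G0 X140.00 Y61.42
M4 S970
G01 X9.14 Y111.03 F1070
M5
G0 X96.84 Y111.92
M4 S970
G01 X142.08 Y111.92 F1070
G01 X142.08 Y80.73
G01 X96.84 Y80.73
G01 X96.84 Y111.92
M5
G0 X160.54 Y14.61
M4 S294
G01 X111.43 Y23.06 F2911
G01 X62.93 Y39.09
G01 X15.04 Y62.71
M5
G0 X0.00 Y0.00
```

<svg xmlns="http://www.w3.org/2000/svg" width="277.58mm" height="132.74mm" viewBox="0 0 277.58 132.74">
  <polyline points="31.97,119.16 57.64,102.93 116.31,70.96 157.53,54.09" fill="none" stroke="#0000ff"/>
  <polygon points="115.16,71.61 225.96,112.17 129.79,13.46" fill="none" stroke="#0000ff"/>
  <polyline points="140.00,71.32 9.14,21.71" fill="none" stroke="#ff00ff"/>
  <polygon points="96.84,20.82 142.08,20.82 142.08,52.01 96.84,52.01" fill="none" stroke="#ff00ff"/>
  <polyline points="160.54,118.13 111.43,109.68 62.93,93.65 15.04,70.03" fill="none" stroke="#0000ff"/>
</svg>

y_svg = 132.74 − y_m.

[1] S294→`#0000ff` (engrave); open run; points: 31.97,119.16 57.64,102.93 116.31,70.96 157.53,54.09

[2] S294→`#0000ff` (engrave); closed run; points: 115.16,71.61 225.96,112.17 129.79,13.46

[3] S970→`#ff00ff` (cut); open run; points: 140.00,71.32 9.14,21.71

[4] S970→`#ff00ff` (cut); closed run; points: 96.84,20.82 142.08,20.82 142.08,52.01 96.84,52.01

[5] S294→`#0000ff` (engrave); open run; points: 160.54,118.13 111.43,109.68 62.93,93.65 15.04,70.03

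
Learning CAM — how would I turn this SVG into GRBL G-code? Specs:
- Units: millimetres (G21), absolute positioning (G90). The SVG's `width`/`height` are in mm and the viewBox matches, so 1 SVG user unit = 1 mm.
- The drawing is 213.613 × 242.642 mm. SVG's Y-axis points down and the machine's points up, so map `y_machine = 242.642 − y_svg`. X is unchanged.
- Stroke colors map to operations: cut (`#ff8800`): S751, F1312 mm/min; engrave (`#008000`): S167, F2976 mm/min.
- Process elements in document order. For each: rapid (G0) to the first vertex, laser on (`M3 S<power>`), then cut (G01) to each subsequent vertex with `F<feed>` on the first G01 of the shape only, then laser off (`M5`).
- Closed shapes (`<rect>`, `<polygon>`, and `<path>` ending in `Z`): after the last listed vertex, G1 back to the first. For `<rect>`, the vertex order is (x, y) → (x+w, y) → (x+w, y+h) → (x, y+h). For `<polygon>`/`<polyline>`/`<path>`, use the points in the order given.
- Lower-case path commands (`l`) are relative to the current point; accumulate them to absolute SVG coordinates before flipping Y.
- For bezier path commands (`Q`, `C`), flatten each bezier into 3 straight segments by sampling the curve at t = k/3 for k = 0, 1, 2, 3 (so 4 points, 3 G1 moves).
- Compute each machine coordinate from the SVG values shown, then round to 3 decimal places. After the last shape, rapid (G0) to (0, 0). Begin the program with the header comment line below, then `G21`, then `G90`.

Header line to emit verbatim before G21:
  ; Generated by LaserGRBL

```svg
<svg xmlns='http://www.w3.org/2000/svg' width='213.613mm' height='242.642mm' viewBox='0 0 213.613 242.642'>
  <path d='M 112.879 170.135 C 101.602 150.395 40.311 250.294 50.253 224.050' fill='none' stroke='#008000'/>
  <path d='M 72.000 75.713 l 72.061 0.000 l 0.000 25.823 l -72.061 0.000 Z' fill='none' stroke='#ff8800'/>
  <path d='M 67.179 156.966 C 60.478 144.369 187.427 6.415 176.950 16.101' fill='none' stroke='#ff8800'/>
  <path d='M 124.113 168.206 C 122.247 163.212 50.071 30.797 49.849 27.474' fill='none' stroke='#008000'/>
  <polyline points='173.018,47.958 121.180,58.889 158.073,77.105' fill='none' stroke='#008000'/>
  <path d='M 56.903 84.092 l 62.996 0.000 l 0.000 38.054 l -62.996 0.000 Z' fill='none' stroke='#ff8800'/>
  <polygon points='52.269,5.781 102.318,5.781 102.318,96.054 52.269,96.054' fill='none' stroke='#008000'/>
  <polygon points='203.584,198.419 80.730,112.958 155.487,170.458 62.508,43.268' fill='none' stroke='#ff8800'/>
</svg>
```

viewBox `0 0 213.613 242.642` with mm width/height → 1 unit = 1 mm. Flip: y_m = 242.642 − y_svg.

**Shape 1** — `<path>` cubic bezier, stroke `#008000` → engrave (S167, F2976). Control points (SVG): P0=(112.879,170.135), P1=(101.602,150.395), P2=(40.311,250.294), P3=(50.253,224.050); sampled at t=k/3. Machine vertices: (112.879,72.507) → (89.421,61.470) → (59.565,25.293) → (50.253,18.592). Open path.

**Shape 2** — `<path>` rectangle, stroke `#ff8800` → cut (S751, F1312). Machine vertices: (72.000,166.929) → (144.061,166.929) → (144.061,141.106) → (72.000,141.106) → (72.000,166.929). Closed: final G1 returns to the first vertex.

**Shape 3** — `<path>` cubic bezier, stroke `#ff8800` → cut (S751, F1312). Control points (SVG): P0=(67.179,156.966), P1=(60.478,144.369), P2=(187.427,6.415), P3=(176.950,16.101); sampled at t=k/3. Machine vertices: (67.179,85.676) → (94.988,129.948) → (151.658,197.125) → (176.950,226.541). Open path.

**Shape 4** — `<path>` cubic bezier, stroke `#008000` → engrave (S167, F2976). Control points (SVG): P0=(124.113,168.206), P1=(122.247,163.212), P2=(50.071,30.797), P3=(49.849,27.474); sampled at t=k/3. Machine vertices: (124.113,74.436) → (104.079,112.403) → (68.787,178.315) → (49.849,215.168). Open path.

**Shape 5** — `<polyline>` open polyline, stroke `#008000` → engrave (S167, F2976). Machine vertices: (173.018,194.684) → (121.180,183.753) → (158.073,165.537). Open path.

**Shape 6** — `<path>` rectangle, stroke `#ff8800` → cut (S751, F1312). Machine vertices: (56.903,158.550) → (119.899,158.550) → (119.899,120.496) → (56.903,120.496) → (56.903,158.550). Closed: final G1 returns to the first vertex.

**Shape 7** — `<polygon>` rectangle, stroke `#008000` → engrave (S167, F2976). Machine vertices: (52.269,236.861) → (102.318,236.861) → (102.318,146.588) → (52.269,146.588) → (52.269,236.861). Closed: final G1 returns to the first vertex.

**Shape 8** — `<polygon>` closed polygon, stroke `#ff8800` → cut (S751, F1312). Machine vertices: (203.584,44.223) → (80.730,129.684) → (155.487,72.184) → (62.508,199.374) → (203.584,44.223). Closed: final G1 returns to the first vertex.

; Generated by LaserGRBL
G21
G90
G0 X112.879 Y72.507
M3 S167
G01 X89.421 Y61.470 F2976
G01 X59.565 Y25.293
G01 X50.253 Y18.592
M5
G0 X72.000 Y166.929
M3 S751
G01 X144.061 Y166.929 F1312
G01 X144.061 Y141.106
G01 X72.000 Y141.106
G01 X72.000 Y166.929
M5
G0 X67.179 Y85.676
M3 S751
G01 X94.988 Y129.948 F1312
G01 X151.658 Y197.125
G01 X176.950 Y226.541
M5
G0 X124.113 Y74.436
M3 S167
G01 X104.079 Y112.403 F2976
G01 X68.787 Y178.315
G01 X49.849 Y215.168
M5
G0 X173.018 Y194.684
M3 S167
G01 X121.180 Y183.753 F2976
G01 X158.073 Y165.537
M5
G0 X56.903 Y158.550
M3 S751
G01 X119.899 Y158.550 F1312
G01 X119.899 Y120.496
G01 X56.903 Y120.496
G01 X56.903 Y158.550
M5
G0 X52.269 Y236.861
M3 S167
G01 X102.318 Y236.861 F2976
G01 X102.318 Y146.588
G01 X52.269 Y146.588
G01 X52.269 Y236.861
M5
G0 X203.584 Y44.223
M3 S751
G01 X80.730 Y129.684 F1312
G01 X155.487 Y72.184
G01 X62.508 Y199.374
G01 X203.584 Y44.223
M5
G0 X0.000 Y0.000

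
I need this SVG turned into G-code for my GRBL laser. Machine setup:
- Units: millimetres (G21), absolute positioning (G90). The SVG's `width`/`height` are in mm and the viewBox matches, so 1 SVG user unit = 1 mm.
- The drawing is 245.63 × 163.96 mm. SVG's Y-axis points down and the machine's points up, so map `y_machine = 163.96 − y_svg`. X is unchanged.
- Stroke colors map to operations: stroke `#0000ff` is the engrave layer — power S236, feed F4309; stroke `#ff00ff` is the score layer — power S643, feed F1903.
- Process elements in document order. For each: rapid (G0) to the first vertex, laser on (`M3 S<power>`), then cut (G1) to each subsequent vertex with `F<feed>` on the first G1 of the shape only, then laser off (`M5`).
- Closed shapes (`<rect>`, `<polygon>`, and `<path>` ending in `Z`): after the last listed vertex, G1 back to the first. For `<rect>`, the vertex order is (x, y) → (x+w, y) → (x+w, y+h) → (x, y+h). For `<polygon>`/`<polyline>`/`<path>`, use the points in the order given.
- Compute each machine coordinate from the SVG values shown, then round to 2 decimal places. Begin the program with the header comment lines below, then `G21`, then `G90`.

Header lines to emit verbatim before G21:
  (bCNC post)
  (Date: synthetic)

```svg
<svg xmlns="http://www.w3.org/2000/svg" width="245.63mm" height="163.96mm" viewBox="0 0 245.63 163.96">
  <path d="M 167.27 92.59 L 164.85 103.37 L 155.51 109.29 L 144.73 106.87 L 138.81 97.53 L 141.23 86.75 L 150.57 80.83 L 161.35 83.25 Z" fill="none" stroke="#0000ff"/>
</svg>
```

Since the viewBox matches the mm dimensions, user units are millimetres directly. The only transform is the Y-flip y_m = 163.96 − y_svg.

Shape 1 is a regular polygon drawn with `<path>`. Its stroke #0000ff means engrave at S236, F4309. After flipping Y the toolpath is (167.27,71.37) → (164.85,60.59) → (155.51,54.67) → (144.73,57.09) → (138.81,66.43) → (141.23,77.21) → (150.57,83.13) → (161.35,80.71) → (167.27,71.37), returning to the start.

(bCNC post)
(Date: synthetic)
G21
G90
G0 X167.27 Y71.37
M3 S236
G1 X164.85 Y60.59 F4309
G1 X155.51 Y54.67
G1 X144.73 Y57.09
G1 X138.81 Y66.43
G1 X141.23 Y77.21
G1 X150.57 Y83.13
G1 X161.35 Y80.71
G1 X167.27 Y71.37
M5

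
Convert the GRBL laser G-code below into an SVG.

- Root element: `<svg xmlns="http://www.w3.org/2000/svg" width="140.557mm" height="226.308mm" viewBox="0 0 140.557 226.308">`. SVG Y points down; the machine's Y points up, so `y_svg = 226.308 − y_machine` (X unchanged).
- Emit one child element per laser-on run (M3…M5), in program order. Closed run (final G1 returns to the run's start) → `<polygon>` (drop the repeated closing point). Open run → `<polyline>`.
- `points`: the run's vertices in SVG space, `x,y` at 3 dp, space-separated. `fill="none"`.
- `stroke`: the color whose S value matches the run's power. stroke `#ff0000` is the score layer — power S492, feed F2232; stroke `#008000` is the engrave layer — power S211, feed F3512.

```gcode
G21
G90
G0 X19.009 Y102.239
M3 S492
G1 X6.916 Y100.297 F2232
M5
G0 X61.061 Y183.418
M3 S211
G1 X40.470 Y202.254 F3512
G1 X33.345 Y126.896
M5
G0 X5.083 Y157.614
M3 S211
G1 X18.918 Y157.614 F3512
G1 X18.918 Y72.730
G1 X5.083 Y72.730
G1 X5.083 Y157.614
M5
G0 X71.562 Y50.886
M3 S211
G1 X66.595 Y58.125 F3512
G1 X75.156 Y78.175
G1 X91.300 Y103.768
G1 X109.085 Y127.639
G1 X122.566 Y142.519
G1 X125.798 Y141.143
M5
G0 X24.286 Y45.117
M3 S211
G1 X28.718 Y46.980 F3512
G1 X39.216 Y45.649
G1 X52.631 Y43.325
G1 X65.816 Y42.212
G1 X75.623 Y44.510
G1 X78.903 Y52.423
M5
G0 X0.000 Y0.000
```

<svg xmlns="http://www.w3.org/2000/svg" width="140.557mm" height="226.308mm" viewBox="0 0 140.557 226.308">
  <polyline points="19.009,124.069 6.916,126.011" fill="none" stroke="#ff0000"/>
  <polyline points="61.061,42.890 40.470,24.054 33.345,99.412" fill="none" stroke="#008000"/>
  <polygon points="5.083,68.694 18.918,68.694 18.918,153.578 5.083,153.578" fill="none" stroke="#008000"/>
  <polyline points="71.562,175.422 66.595,168.183 75.156,148.133 91.300,122.540 109.085,98.669 122.566,83.789 125.798,85.165" fill="none" stroke="#008000"/>
  <polyline points="24.286,181.191 28.718,179.328 39.216,180.659 52.631,182.983 65.816,184.096 75.623,181.798 78.903,173.885" fill="none" stroke="#008000"/>
</svg>

Machine Y-up, SVG Y-down with viewBox height 226.308, so y_svg = 226.308 − y_machine; X carries over.

Run 1: S492 ⇒ score layer `#ff0000`. The run is open, so emit a `<polyline>` with points (Y-flipped): 19.009,124.069 6.916,126.011.

Run 2: the run's S211 means `#008000` (engrave). The run is open, so emit a `<polyline>` with points (Y-flipped): 61.061,42.890 40.470,24.054 33.345,99.412.

Run 3: power S211 maps to stroke `#008000` (engrave). The run returns to its start, so emit a `<polygon>` with points (Y-flipped): 5.083,68.694 18.918,68.694 18.918,153.578 5.083,153.578.

Run 4: the run's S211 means `#008000` (engrave). The run is open, so emit a `<polyline>` with points (Y-flipped): 71.562,175.422 66.595,168.183 75.156,148.133 91.300,122.540 109.085,98.669 122.566,83.789 125.798,85.165.

Run 5: power S211 maps to stroke `#008000` (engrave). The run is open, so emit a `<polyline>` with points (Y-flipped): 24.286,181.191 28.718,179.328 39.216,180.659 52.631,182.983 65.816,184.096 75.623,181.798 78.903,173.885.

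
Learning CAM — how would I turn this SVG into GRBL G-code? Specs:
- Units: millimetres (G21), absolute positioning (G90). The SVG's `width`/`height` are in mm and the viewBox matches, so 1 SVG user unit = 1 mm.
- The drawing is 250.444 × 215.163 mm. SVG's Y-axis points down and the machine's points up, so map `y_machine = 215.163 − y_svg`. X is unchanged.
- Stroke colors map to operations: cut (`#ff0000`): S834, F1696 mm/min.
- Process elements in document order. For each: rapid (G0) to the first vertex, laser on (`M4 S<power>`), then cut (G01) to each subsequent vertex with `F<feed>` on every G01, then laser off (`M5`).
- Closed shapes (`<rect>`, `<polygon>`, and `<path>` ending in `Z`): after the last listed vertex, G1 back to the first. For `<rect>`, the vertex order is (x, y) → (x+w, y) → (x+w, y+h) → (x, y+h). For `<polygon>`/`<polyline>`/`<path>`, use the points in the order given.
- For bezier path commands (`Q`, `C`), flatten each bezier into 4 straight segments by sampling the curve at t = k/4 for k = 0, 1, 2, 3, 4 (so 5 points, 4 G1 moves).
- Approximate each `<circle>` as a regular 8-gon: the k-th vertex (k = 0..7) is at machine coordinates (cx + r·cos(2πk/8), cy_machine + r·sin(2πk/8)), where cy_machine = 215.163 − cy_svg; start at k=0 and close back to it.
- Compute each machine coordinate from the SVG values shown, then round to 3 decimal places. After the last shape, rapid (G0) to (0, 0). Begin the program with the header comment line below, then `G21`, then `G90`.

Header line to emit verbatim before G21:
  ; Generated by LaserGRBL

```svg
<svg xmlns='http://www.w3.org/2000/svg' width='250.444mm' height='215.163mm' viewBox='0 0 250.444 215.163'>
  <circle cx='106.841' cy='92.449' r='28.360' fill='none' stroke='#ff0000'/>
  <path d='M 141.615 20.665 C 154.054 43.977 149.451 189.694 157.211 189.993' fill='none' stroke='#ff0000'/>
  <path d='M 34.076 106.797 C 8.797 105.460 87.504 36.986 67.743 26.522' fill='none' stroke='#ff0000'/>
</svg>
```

viewBox `0 0 250.444 215.163` with mm width/height → 1 unit = 1 mm. Flip: y_m = 215.163 − y_svg.

**Shape 1** — `<circle>` circle, stroke `#ff0000` → cut (S834, F1696). Machine vertices: (135.201,122.714) → (126.895,142.768) → (106.841,151.074) → (86.787,142.768) → (78.481,122.714) → (86.787,102.660) → (106.841,94.354) → (126.895,102.660) → (135.201,122.714). Closed: final G1 returns to the first vertex.

**Shape 2** — `<path>` cubic bezier, stroke `#ff0000` → cut (S834, F1696). Control points (SVG): P0=(141.615,20.665), P1=(154.054,43.977), P2=(149.451,189.694), P3=(157.211,189.993); sampled at t=k/4. Machine vertices: (141.615,194.498) → (148.208,158.248) → (151.168,101.204) → (153.250,48.475) → (157.211,25.170). Open path.

**Shape 3** — `<path>` cubic bezier, stroke `#ff0000` → cut (S834, F1696). Control points (SVG): P0=(34.076,106.797), P1=(8.797,105.460), P2=(87.504,36.986), P3=(67.743,26.522); sampled at t=k/4. Machine vertices: (34.076,108.366) → (31.451,120.002) → (48.840,145.081) → (67.264,171.872) → (67.743,188.641). Open path.

; Generated by LaserGRBL
G21
G90
G0 X135.201 Y122.714
M4 S834
G01 X126.895 Y142.768 F1696
G01 X106.841 Y151.074 F1696
G01 X86.787 Y142.768 F1696
G01 X78.481 Y122.714 F1696
G01 X86.787 Y102.660 F1696
G01 X106.841 Y94.354 F1696
G01 X126.895 Y102.660 F1696
G01 X135.201 Y122.714 F1696
M5
G0 X141.615 Y194.498
M4 S834
G01 X148.208 Y158.248 F1696
G01 X151.168 Y101.204 F1696
G01 X153.250 Y48.475 F1696
G01 X157.211 Y25.170 F1696
M5
G0 X34.076 Y108.366
M4 S834
G01 X31.451 Y120.002 F1696
G01 X48.840 Y145.081 F1696
G01 X67.264 Y171.872 F1696
G01 X67.743 Y188.641 F1696
M5
G0 X0.000 Y0.000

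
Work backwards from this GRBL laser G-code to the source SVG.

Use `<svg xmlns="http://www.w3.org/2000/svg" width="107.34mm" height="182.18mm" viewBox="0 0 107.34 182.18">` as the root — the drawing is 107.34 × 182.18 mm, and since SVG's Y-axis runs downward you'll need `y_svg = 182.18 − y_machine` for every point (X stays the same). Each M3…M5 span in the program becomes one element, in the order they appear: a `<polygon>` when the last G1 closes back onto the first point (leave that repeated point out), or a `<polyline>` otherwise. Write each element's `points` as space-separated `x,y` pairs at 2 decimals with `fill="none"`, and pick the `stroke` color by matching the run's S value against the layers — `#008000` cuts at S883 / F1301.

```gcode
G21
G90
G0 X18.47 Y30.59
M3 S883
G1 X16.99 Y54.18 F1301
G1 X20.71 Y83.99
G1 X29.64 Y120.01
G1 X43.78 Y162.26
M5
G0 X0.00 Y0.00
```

<svg xmlns="http://www.w3.org/2000/svg" width="107.34mm" height="182.18mm" viewBox="0 0 107.34 182.18">
  <polyline points="18.47,151.59 16.99,128.00 20.71,98.19 29.64,62.17 43.78,19.92" fill="none" stroke="#008000"/>
</svg>

y_svg = 182.18 − y_m. Every run uses S883, so all elements get stroke `#008000` (cut).

[1] open run; points: 18.47,151.59 16.99,128.00 20.71,98.19 29.64,62.17 43.78,19.92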